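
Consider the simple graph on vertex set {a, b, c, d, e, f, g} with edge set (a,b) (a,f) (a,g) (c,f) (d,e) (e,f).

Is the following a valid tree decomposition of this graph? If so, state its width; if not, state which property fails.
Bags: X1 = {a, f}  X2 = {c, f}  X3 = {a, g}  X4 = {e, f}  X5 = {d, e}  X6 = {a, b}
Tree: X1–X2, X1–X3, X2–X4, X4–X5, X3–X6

Every vertex of G appears in some bag (union = {a, b, c, d, e, f, g}); every edge is covered by a bag; and for each vertex v the set of bags containing v is connected in the bag tree. The decomposition is therefore valid. The largest bag has 2 vertices, so the width is 1.

Yes; width 1.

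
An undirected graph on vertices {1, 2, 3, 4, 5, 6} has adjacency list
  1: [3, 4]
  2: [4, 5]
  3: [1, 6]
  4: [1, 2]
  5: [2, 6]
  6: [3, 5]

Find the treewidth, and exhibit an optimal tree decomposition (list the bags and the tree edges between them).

Treewidth 2.
Bags: B1 = {1, 2, 4}  B2 = {1, 2, 3}  B3 = {2, 3, 6}  B4 = {2, 5, 6}
Tree: B1–B2, B2–B3, B3–B4

The largest bag has 3 vertices, giving width 2; this decomposition certifies tw(G) ≤ 2. The edges 2–4–1–3–6–5–2 form a cycle, so G is not a tree and its treewidth is at least 2. Combining the bounds, tw(G) = 2.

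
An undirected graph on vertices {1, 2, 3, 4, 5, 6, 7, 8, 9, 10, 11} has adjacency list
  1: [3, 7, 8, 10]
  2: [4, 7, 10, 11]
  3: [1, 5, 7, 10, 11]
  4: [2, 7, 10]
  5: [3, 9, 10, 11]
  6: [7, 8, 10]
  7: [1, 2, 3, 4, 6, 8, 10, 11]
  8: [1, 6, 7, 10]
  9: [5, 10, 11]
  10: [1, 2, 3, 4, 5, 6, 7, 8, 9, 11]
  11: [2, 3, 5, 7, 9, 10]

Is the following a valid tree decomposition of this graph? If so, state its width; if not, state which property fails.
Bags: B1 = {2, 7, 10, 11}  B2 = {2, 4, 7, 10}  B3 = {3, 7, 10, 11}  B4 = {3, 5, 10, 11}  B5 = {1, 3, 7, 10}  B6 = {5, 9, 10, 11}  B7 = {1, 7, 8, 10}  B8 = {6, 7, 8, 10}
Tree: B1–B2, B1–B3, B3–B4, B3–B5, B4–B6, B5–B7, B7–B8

Checking the three conditions: (i) the bags cover all of {1, 2, 3, 4, 5, 6, 7, 8, 9, 10, 11}; (ii) for each edge, some bag contains both endpoints; (iii) the bags containing any fixed vertex form a subtree. All hold, so the decomposition is valid with width 4 − 1 = 3.

Yes; width 3.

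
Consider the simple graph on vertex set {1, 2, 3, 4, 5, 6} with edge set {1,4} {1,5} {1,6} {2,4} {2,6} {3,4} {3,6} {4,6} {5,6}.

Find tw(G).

A width-2 tree decomposition is:
Bags: B1 = {1, 4, 6}  B2 = {1, 5, 6}  B3 = {2, 4, 6}  B4 = {3, 4, 6}
Tree: B1–B2, B1–B3, B1–B4
Each bag holds 3 vertices, so the decomposition has width 2, which upper-bounds the treewidth. For the lower bound, the 3 vertices {1, 4, 6} are pairwise adjacent, and any tree decomposition puts a clique entirely inside one bag — forcing width ≥ 2. The upper and lower bounds meet at 2, so that is the treewidth.

2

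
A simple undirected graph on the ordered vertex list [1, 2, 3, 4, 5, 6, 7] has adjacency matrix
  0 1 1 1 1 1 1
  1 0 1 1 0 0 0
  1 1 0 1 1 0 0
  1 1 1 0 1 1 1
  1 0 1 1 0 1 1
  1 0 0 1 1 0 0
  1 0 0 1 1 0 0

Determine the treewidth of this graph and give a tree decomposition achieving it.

The largest bag has 4 vertices, giving width 3; this decomposition certifies tw(G) ≤ 3. For the lower bound, the 4 vertices {1, 2, 3, 4} are pairwise adjacent, and any tree decomposition puts a clique entirely inside one bag — forcing width ≥ 3. Hence tw(G) = 3 exactly.

Treewidth 3.
One optimal decomposition is:
Bags: B1 = {1, 3, 4, 5}  B2 = {1, 4, 5, 7}  B3 = {1, 2, 3, 4}  B4 = {1, 4, 5, 6}
Tree: B1–B2, B1–B3, B1–B4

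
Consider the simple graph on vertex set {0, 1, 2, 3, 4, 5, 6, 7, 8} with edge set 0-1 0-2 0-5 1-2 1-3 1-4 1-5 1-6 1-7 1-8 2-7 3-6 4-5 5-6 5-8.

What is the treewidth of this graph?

A width-2 tree decomposition is:
Bags: B1 = {1, 4, 5}  B2 = {0, 1, 5}  B3 = {1, 5, 8}  B4 = {0, 1, 2}  B5 = {1, 5, 6}  B6 = {1, 2, 7}  B7 = {1, 3, 6}
Tree: B1–B2, B1–B3, B2–B4, B2–B5, B4–B6, B5–B7
Each bag holds 3 vertices, so the decomposition has width 2, which upper-bounds the treewidth. For the lower bound, the 3 vertices {0, 1, 2} are pairwise adjacent, and any tree decomposition puts a clique entirely inside one bag — forcing width ≥ 2. The upper and lower bounds meet at 2, so that is the treewidth.

2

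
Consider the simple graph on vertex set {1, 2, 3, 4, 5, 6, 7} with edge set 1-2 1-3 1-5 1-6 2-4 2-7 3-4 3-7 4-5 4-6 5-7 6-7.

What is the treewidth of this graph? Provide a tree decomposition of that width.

The largest bag has 4 vertices, giving width 3; this decomposition certifies tw(G) ≤ 3. For the lower bound: the 4 vertex sets {2,4}, {3,7}, {1}, {6} are disjoint, each induces a connected subgraph, and every pair is joined by at least one edge of G. Contracting each set to a single vertex therefore yields K_{4} as a minor, and since treewidth is minor-monotone, tw(G) ≥ tw(K_{4}) = 3. Hence tw(G) = 3 exactly.

Treewidth 3.
One optimal decomposition is:
Bags: B1 = {1, 2, 4, 7}  B2 = {1, 3, 4, 7}  B3 = {1, 4, 6, 7}  B4 = {1, 4, 5, 7}
Tree: B1–B2, B2–B3, B3–B4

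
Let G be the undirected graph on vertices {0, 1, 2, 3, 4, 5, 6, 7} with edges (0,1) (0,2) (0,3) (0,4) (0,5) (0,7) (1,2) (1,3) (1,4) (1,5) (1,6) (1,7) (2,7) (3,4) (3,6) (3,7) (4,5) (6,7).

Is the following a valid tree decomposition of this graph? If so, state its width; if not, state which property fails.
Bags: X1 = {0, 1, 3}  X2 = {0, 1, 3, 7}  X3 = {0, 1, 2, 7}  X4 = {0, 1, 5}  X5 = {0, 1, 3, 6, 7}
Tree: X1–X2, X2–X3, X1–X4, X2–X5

A tree decomposition must satisfy three properties: every vertex lies in some bag; for every edge, both endpoints lie together in some bag; and for every vertex, the bags containing it form a connected subtree. Here vertex 4 appears in no bag, so the decomposition is invalid.

No — vertex 4 appears in no bag.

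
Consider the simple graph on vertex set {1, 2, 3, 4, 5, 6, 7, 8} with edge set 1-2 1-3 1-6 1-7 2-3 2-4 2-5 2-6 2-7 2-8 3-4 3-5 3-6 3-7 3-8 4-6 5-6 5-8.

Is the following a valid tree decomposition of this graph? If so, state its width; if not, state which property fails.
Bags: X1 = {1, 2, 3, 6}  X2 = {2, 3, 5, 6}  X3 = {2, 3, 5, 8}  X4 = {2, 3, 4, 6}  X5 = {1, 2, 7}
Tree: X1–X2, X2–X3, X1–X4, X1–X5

A tree decomposition must satisfy three properties: every vertex lies in some bag; for every edge, both endpoints lie together in some bag; and for every vertex, the bags containing it form a connected subtree. Here edge (3,7) lies in no bag, so the decomposition is invalid.

No — edge (3,7) lies in no bag.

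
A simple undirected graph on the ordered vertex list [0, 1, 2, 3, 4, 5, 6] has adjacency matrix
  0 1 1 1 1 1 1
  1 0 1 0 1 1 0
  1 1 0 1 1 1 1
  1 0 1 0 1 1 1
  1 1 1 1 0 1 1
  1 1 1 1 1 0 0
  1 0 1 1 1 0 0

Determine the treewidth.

4

A width-4 tree decomposition is:
Bags: B1 = {0, 2, 3, 4, 5}  B2 = {0, 2, 3, 4, 6}  B3 = {0, 1, 2, 4, 5}
Tree: B1–B2, B1–B3
Each bag holds 5 vertices, so the decomposition has width 4, which upper-bounds the treewidth. On the other hand G contains the 5-clique {0, 1, 2, 4, 5}. A clique must lie in a single bag of any decomposition, so no decomposition can have width below 4. The upper and lower bounds meet at 4, so that is the treewidth.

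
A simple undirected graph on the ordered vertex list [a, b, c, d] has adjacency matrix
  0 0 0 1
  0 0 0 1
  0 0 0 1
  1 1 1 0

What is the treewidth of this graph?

A width-1 tree decomposition is:
Bags: B1 = {c, d}  B2 = {b, d}  B3 = {a, d}
Tree: B1–B2, B1–B3
Every bag has size at most 2, so the width is 2 − 1 = 1 and tw(G) ≤ 1. Any graph with an edge has treewidth ≥ 1, and G has the edge d–c. Hence tw(G) = 1 exactly.

1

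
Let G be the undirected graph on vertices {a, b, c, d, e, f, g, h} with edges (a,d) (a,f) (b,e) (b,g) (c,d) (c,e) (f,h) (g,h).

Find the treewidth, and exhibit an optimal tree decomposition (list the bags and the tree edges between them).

Treewidth 2.
Bags: B1 = {a, f, h}  B2 = {a, d, h}  B3 = {c, d, h}  B4 = {c, e, h}  B5 = {b, e, h}  B6 = {b, g, h}
Tree: B1–B2, B2–B3, B3–B4, B4–B5, B5–B6

Each bag holds 3 vertices, so the decomposition has width 2, which upper-bounds the treewidth. Since h–f–a–d–c–e–b–g–h is a cycle in G, G is not acyclic. Forests are exactly the graphs of treewidth ≤ 1, so tw(G) ≥ 2. The upper and lower bounds meet at 2, so that is the treewidth.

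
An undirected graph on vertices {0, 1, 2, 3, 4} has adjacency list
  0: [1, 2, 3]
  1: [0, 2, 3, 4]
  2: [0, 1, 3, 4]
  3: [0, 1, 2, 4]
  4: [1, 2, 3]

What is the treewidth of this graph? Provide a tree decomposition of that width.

The largest bag has 4 vertices, giving width 3; this decomposition certifies tw(G) ≤ 3. For the lower bound, the 4 vertices {0, 1, 2, 3} are pairwise adjacent, and any tree decomposition puts a clique entirely inside one bag — forcing width ≥ 3. Hence tw(G) = 3 exactly.

Treewidth 3.
Bags: B1 = {1, 2, 3, 4}  B2 = {0, 1, 2, 3}
Tree: B1–B2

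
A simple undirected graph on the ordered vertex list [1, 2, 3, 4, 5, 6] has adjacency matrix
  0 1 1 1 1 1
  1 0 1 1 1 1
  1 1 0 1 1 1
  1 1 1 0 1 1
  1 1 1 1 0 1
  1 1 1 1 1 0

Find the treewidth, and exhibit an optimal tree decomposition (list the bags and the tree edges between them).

A single bag containing all 6 vertices is trivially a valid decomposition of width 5. On the other hand G contains the 6-clique {1, 2, 3, 4, 5, 6}. A clique must lie in a single bag of any decomposition, so no decomposition can have width below 5. Therefore the treewidth is 5.

Treewidth 5.
One optimal decomposition is:
Bags: B1 = {1, 2, 3, 4, 5, 6}
Tree: (single bag)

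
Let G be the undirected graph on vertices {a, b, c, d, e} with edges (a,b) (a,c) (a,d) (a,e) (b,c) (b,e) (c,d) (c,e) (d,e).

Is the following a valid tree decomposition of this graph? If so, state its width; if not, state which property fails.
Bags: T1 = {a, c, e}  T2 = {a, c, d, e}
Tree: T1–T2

A tree decomposition must satisfy three properties: every vertex lies in some bag; for every edge, both endpoints lie together in some bag; and for every vertex, the bags containing it form a connected subtree. Here vertex b appears in no bag, so the decomposition is invalid.

No — vertex b appears in no bag.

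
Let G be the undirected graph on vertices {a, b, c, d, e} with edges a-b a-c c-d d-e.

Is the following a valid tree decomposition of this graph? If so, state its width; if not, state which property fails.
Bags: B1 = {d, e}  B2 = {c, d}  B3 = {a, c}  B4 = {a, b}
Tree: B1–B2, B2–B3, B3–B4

Yes; width 1.

Every vertex of G appears in some bag (union = {a, b, c, d, e}); every edge is covered by a bag; and for each vertex v the set of bags containing v is connected in the bag tree. The decomposition is therefore valid. The largest bag has 2 vertices, so the width is 1.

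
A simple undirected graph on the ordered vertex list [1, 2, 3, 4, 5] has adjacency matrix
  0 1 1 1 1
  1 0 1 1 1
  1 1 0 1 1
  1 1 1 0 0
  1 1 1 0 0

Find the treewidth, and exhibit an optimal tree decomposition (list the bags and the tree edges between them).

Treewidth 3.
One optimal decomposition is:
Bags: B1 = {1, 2, 3, 5}  B2 = {1, 2, 3, 4}
Tree: B1–B2

Each bag holds 4 vertices, so the decomposition has width 3, which upper-bounds the treewidth. Conversely, {1, 2, 3, 4} is a clique of size 4, and the vertices of any clique must share a bag in every tree decomposition; so some bag has ≥ 4 vertices and tw(G) ≥ 3. The upper and lower bounds meet at 3, so that is the treewidth.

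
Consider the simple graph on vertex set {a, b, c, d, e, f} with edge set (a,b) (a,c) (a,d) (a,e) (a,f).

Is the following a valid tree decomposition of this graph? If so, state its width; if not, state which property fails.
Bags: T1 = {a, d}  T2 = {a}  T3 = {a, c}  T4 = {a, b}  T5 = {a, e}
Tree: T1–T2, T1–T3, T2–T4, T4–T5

No — vertex f appears in no bag.

A tree decomposition must satisfy three properties: every vertex lies in some bag; for every edge, both endpoints lie together in some bag; and for every vertex, the bags containing it form a connected subtree. Here vertex f appears in no bag, so the decomposition is invalid.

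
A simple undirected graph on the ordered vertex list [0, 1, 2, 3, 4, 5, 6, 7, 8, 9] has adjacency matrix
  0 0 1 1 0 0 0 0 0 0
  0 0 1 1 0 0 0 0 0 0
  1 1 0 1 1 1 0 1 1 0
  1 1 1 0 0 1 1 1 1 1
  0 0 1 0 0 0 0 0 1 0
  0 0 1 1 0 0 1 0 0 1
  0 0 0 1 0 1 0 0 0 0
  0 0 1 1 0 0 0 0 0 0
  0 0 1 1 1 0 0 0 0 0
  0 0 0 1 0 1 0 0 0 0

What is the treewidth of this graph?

2

A width-2 tree decomposition is:
Bags: B1 = {2, 3, 8}  B2 = {2, 3, 5}  B3 = {1, 2, 3}  B4 = {0, 2, 3}  B5 = {3, 5, 6}  B6 = {2, 3, 7}  B7 = {2, 4, 8}  B8 = {3, 5, 9}
Tree: B1–B2, B2–B3, B2–B4, B2–B5, B4–B6, B1–B7, B2–B8
Each bag holds 3 vertices, so the decomposition has width 2, which upper-bounds the treewidth. For the lower bound, the 3 vertices {3, 5, 9} are pairwise adjacent, and any tree decomposition puts a clique entirely inside one bag — forcing width ≥ 2. Therefore the treewidth is 2.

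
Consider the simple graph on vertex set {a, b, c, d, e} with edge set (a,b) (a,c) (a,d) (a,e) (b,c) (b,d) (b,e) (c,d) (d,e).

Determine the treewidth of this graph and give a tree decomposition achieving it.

Every bag has size at most 4, so the width is 4 − 1 = 3 and tw(G) ≤ 3. Conversely, {a, b, d, e} is a clique of size 4, and the vertices of any clique must share a bag in every tree decomposition; so some bag has ≥ 4 vertices and tw(G) ≥ 3. The upper and lower bounds meet at 3, so that is the treewidth.

Treewidth 3.
Bags: B1 = {a, b, d, e}  B2 = {a, b, c, d}
Tree: B1–B2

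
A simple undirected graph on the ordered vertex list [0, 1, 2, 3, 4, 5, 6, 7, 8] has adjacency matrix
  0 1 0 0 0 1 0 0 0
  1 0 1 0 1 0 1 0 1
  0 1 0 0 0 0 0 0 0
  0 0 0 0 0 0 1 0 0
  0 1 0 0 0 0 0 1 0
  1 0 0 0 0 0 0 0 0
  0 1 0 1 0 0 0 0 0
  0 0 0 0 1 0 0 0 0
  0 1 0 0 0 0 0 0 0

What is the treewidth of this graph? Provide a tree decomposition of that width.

Treewidth 1.
One such decomposition:
Bags: B1 = {1, 6}  B2 = {1, 2}  B3 = {1, 4}  B4 = {1, 8}  B5 = {4, 7}  B6 = {0, 1}  B7 = {0, 5}  B8 = {3, 6}
Tree: B1–B2, B2–B3, B1–B4, B3–B5, B2–B6, B6–B7, B1–B8

Every bag has size at most 2, so the width is 2 − 1 = 1 and tw(G) ≤ 1. Since G has at least one edge (e.g. 6–1), it is not an edgeless graph, so tw(G) ≥ 1. Therefore the treewidth is 1.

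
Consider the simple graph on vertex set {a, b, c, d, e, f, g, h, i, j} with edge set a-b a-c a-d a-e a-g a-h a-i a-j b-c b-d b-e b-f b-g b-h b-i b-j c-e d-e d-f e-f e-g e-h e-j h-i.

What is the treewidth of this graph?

A width-3 tree decomposition is:
Bags: B1 = {a, b, c, e}  B2 = {a, b, e, g}  B3 = {a, b, d, e}  B4 = {a, b, e, h}  B5 = {b, d, e, f}  B6 = {a, b, h, i}  B7 = {a, b, e, j}
Tree: B1–B2, B2–B3, B1–B4, B3–B5, B4–B6, B4–B7
The largest bag has 4 vertices, giving width 3; this decomposition certifies tw(G) ≤ 3. Conversely, {a, b, d, e} is a clique of size 4, and the vertices of any clique must share a bag in every tree decomposition; so some bag has ≥ 4 vertices and tw(G) ≥ 3. Therefore the treewidth is 3.

3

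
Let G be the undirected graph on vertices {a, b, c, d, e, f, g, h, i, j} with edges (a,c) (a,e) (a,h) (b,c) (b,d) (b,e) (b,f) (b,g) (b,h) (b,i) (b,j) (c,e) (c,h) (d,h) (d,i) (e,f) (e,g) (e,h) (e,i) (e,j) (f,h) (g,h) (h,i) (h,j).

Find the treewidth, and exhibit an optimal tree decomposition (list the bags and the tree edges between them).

Treewidth 3.
Bags: B1 = {b, e, f, h}  B2 = {b, c, e, h}  B3 = {a, c, e, h}  B4 = {b, e, h, i}  B5 = {b, e, h, j}  B6 = {b, e, g, h}  B7 = {b, d, h, i}
Tree: B1–B2, B2–B3, B1–B4, B4–B5, B4–B6, B4–B7

The largest bag has 4 vertices, giving width 3; this decomposition certifies tw(G) ≤ 3. Conversely, {a, c, e, h} is a clique of size 4, and the vertices of any clique must share a bag in every tree decomposition; so some bag has ≥ 4 vertices and tw(G) ≥ 3. Therefore the treewidth is 3.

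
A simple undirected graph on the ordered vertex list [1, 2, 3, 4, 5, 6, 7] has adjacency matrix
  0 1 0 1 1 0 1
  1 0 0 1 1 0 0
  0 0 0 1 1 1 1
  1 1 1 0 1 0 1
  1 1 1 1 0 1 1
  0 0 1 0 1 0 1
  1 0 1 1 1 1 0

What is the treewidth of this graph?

A width-3 tree decomposition is:
Bags: B1 = {3, 5, 6, 7}  B2 = {3, 4, 5, 7}  B3 = {1, 4, 5, 7}  B4 = {1, 2, 4, 5}
Tree: B1–B2, B2–B3, B3–B4
The largest bag has 4 vertices, giving width 3; this decomposition certifies tw(G) ≤ 3. On the other hand G contains the 4-clique {1, 2, 4, 5}. A clique must lie in a single bag of any decomposition, so no decomposition can have width below 3. Hence tw(G) = 3 exactly.

3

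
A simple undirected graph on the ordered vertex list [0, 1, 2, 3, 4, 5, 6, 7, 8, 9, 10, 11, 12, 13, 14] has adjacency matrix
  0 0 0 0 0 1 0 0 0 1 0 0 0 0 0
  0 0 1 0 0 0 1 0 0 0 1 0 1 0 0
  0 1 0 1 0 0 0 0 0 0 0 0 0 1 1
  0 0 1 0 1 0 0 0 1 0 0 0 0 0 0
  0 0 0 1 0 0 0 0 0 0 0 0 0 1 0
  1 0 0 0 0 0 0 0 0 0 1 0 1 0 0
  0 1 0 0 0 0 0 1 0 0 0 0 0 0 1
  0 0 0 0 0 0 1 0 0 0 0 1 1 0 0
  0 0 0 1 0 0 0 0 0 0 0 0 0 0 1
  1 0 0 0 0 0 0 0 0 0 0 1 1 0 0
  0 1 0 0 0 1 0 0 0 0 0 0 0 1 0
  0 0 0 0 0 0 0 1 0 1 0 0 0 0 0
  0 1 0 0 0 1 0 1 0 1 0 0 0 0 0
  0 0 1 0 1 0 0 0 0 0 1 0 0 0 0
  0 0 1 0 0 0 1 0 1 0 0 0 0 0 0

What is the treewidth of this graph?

A width-3 tree decomposition is:
Bags: B1 = {0, 5, 9, 11}  B2 = {5, 9, 11, 12}  B3 = {5, 7, 11, 12}  B4 = {5, 7, 10, 12}  B5 = {1, 7, 10, 12}  B6 = {1, 6, 7, 10}  B7 = {1, 6, 10, 13}  B8 = {1, 2, 6, 13}  B9 = {2, 6, 13, 14}  B10 = {2, 4, 13, 14}  B11 = {2, 3, 4, 14}  B12 = {3, 4, 8, 14}
Tree: B1–B2, B2–B3, B3–B4, B4–B5, B5–B6, B6–B7, B7–B8, B8–B9, B9–B10, B10–B11, B11–B12
The largest bag has 4 vertices, giving width 3; this decomposition certifies tw(G) ≤ 3. For the lower bound: the 4 vertex sets {0,9,11}, {5}, {12}, {1,6,7,10} are disjoint, each induces a connected subgraph, and every pair is joined by at least one edge of G. Contracting each set to a single vertex therefore yields K_{4} as a minor, and since treewidth is minor-monotone, tw(G) ≥ tw(K_{4}) = 3. Hence tw(G) = 3 exactly.

3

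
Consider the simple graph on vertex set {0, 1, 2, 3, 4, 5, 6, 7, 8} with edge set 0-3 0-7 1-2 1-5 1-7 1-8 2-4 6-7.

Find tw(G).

1

A width-1 tree decomposition is:
Bags: B1 = {1, 7}  B2 = {0, 7}  B3 = {0, 3}  B4 = {6, 7}  B5 = {1, 5}  B6 = {1, 8}  B7 = {1, 2}  B8 = {2, 4}
Tree: B1–B2, B2–B3, B2–B4, B1–B5, B1–B6, B6–B7, B7–B8
Every bag has size at most 2, so the width is 2 − 1 = 1 and tw(G) ≤ 1. Since G has at least one edge (e.g. 1–7), it is not an edgeless graph, so tw(G) ≥ 1. The upper and lower bounds meet at 1, so that is the treewidth.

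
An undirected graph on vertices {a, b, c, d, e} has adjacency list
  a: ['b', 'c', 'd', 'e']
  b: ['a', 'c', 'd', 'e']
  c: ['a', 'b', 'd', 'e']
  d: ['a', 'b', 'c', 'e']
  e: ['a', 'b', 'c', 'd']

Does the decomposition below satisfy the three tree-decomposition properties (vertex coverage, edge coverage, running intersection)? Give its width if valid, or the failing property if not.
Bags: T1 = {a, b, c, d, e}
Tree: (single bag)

Checking the three conditions: (i) the bags cover all of {a, b, c, d, e}; (ii) for each edge, some bag contains both endpoints; (iii) the bags containing any fixed vertex form a subtree. All hold, so the decomposition is valid with width 5 − 1 = 4.

Yes; width 4.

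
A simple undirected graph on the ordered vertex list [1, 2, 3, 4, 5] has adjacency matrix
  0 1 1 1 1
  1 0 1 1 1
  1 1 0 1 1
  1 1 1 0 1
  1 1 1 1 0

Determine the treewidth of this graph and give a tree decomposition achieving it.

Treewidth 4.
One such decomposition:
Bags: B1 = {1, 2, 3, 4, 5}
Tree: (single bag)

With just one bag of size 5, the width is 5 − 1 = 4, so tw(G) ≤ 4. For the lower bound, the 5 vertices {1, 2, 3, 4, 5} are pairwise adjacent, and any tree decomposition puts a clique entirely inside one bag — forcing width ≥ 4. Therefore the treewidth is 4.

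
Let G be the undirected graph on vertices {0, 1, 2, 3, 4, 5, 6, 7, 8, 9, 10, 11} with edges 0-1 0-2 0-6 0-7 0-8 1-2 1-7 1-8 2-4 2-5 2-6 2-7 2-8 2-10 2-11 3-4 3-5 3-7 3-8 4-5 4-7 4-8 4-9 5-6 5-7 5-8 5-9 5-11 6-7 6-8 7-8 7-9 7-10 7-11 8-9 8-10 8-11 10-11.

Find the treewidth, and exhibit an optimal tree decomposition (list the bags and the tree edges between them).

Each bag holds 5 vertices, so the decomposition has width 4, which upper-bounds the treewidth. Conversely, {4, 5, 7, 8, 9} is a clique of size 5, and the vertices of any clique must share a bag in every tree decomposition; so some bag has ≥ 5 vertices and tw(G) ≥ 4. The upper and lower bounds meet at 4, so that is the treewidth.

Treewidth 4.
One optimal decomposition is:
Bags: B1 = {2, 4, 5, 7, 8}  B2 = {2, 5, 6, 7, 8}  B3 = {3, 4, 5, 7, 8}  B4 = {0, 2, 6, 7, 8}  B5 = {4, 5, 7, 8, 9}  B6 = {0, 1, 2, 7, 8}  B7 = {2, 5, 7, 8, 11}  B8 = {2, 7, 8, 10, 11}
Tree: B1–B2, B1–B3, B2–B4, B3–B5, B4–B6, B2–B7, B7–B8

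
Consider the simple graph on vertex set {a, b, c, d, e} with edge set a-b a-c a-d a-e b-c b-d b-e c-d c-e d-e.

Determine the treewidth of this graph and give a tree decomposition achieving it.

With just one bag of size 5, the width is 5 − 1 = 4, so tw(G) ≤ 4. On the other hand G contains the 5-clique {a, b, c, d, e}. A clique must lie in a single bag of any decomposition, so no decomposition can have width below 4. Hence tw(G) = 4 exactly.

Treewidth 4.
Bags: B1 = {a, b, c, d, e}
Tree: (single bag)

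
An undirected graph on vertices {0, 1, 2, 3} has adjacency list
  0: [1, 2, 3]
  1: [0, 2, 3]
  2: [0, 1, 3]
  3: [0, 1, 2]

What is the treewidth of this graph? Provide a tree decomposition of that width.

A single bag containing all 4 vertices is trivially a valid decomposition of width 3. Conversely, {0, 1, 2, 3} is a clique of size 4, and the vertices of any clique must share a bag in every tree decomposition; so some bag has ≥ 4 vertices and tw(G) ≥ 3. Hence tw(G) = 3 exactly.

Treewidth 3.
Bags: B1 = {0, 1, 2, 3}
Tree: (single bag)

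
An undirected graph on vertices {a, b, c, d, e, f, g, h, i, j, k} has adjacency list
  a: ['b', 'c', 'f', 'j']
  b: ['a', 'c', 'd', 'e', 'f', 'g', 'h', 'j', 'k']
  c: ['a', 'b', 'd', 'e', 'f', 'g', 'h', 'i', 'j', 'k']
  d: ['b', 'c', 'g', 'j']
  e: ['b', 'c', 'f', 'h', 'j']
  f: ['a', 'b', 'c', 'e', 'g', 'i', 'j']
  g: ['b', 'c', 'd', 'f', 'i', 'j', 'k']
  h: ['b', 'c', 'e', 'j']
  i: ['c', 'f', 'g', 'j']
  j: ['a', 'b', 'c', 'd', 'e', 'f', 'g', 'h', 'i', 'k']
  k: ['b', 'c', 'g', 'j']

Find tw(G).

A width-4 tree decomposition is:
Bags: B1 = {b, c, e, h, j}  B2 = {b, c, e, f, j}  B3 = {b, c, f, g, j}  B4 = {b, c, g, j, k}  B5 = {c, f, g, i, j}  B6 = {b, c, d, g, j}  B7 = {a, b, c, f, j}
Tree: B1–B2, B2–B3, B3–B4, B3–B5, B4–B6, B3–B7
Every bag has size at most 5, so the width is 5 − 1 = 4 and tw(G) ≤ 4. On the other hand G contains the 5-clique {b, c, d, g, j}. A clique must lie in a single bag of any decomposition, so no decomposition can have width below 4. Hence tw(G) = 4 exactly.

4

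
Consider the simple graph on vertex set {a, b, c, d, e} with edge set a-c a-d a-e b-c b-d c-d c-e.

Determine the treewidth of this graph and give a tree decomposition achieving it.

Treewidth 2.
One such decomposition:
Bags: B1 = {a, c, e}  B2 = {a, c, d}  B3 = {b, c, d}
Tree: B1–B2, B2–B3

Each bag holds 3 vertices, so the decomposition has width 2, which upper-bounds the treewidth. For the lower bound, the 3 vertices {a, c, d} are pairwise adjacent, and any tree decomposition puts a clique entirely inside one bag — forcing width ≥ 2. Therefore the treewidth is 2.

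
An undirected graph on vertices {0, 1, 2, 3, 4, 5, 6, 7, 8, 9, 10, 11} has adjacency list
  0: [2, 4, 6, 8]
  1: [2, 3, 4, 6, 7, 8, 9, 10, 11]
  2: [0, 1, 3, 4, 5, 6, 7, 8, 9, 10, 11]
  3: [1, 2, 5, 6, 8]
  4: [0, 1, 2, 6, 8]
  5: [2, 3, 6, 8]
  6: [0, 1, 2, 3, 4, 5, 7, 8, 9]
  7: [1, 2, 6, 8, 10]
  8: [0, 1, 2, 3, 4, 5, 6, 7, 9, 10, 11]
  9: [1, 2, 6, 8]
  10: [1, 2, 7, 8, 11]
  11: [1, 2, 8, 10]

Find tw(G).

4

A width-4 tree decomposition is:
Bags: B1 = {1, 2, 4, 6, 8}  B2 = {1, 2, 3, 6, 8}  B3 = {1, 2, 6, 7, 8}  B4 = {1, 2, 6, 8, 9}  B5 = {2, 3, 5, 6, 8}  B6 = {1, 2, 7, 8, 10}  B7 = {1, 2, 8, 10, 11}  B8 = {0, 2, 4, 6, 8}
Tree: B1–B2, B2–B3, B1–B4, B2–B5, B3–B6, B6–B7, B1–B8
Each bag holds 5 vertices, so the decomposition has width 4, which upper-bounds the treewidth. For the lower bound, the 5 vertices {0, 2, 4, 6, 8} are pairwise adjacent, and any tree decomposition puts a clique entirely inside one bag — forcing width ≥ 4. Combining the bounds, tw(G) = 4.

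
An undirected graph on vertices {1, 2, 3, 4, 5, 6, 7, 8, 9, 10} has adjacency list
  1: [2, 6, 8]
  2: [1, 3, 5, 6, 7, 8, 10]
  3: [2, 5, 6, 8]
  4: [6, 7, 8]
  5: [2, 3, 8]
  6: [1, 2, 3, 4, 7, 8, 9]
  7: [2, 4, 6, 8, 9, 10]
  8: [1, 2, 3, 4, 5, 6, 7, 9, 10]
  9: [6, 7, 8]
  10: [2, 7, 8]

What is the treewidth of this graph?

3

A width-3 tree decomposition is:
Bags: B1 = {2, 7, 8, 10}  B2 = {2, 6, 7, 8}  B3 = {6, 7, 8, 9}  B4 = {4, 6, 7, 8}  B5 = {2, 3, 6, 8}  B6 = {2, 3, 5, 8}  B7 = {1, 2, 6, 8}
Tree: B1–B2, B2–B3, B3–B4, B2–B5, B5–B6, B5–B7
Each bag holds 4 vertices, so the decomposition has width 3, which upper-bounds the treewidth. On the other hand G contains the 4-clique {6, 7, 8, 9}. A clique must lie in a single bag of any decomposition, so no decomposition can have width below 3. Combining the bounds, tw(G) = 3.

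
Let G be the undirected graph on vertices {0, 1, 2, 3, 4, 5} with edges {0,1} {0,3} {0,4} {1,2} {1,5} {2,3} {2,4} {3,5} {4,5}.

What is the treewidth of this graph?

A width-3 tree decomposition is:
Bags: B1 = {1, 2, 3, 4}  B2 = {1, 3, 4, 5}  B3 = {0, 1, 3, 4}
Tree: B1–B2, B2–B3
The largest bag has 4 vertices, giving width 3; this decomposition certifies tw(G) ≤ 3. For the lower bound: the 4 vertex sets {2,3}, {4,5}, {1}, {0} are disjoint, each induces a connected subgraph, and every pair is joined by at least one edge of G. Contracting each set to a single vertex therefore yields K_{4} as a minor, and since treewidth is minor-monotone, tw(G) ≥ tw(K_{4}) = 3. Combining the bounds, tw(G) = 3.

3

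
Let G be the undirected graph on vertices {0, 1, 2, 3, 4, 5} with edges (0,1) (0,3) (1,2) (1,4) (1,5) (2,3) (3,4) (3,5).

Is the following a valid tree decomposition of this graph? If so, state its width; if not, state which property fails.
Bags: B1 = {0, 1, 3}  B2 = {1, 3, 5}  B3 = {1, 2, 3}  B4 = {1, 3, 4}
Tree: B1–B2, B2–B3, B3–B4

Yes; width 2.

Checking the three conditions: (i) the bags cover all of {0, 1, 2, 3, 4, 5}; (ii) for each edge, some bag contains both endpoints; (iii) the bags containing any fixed vertex form a subtree. All hold, so the decomposition is valid with width 3 − 1 = 2.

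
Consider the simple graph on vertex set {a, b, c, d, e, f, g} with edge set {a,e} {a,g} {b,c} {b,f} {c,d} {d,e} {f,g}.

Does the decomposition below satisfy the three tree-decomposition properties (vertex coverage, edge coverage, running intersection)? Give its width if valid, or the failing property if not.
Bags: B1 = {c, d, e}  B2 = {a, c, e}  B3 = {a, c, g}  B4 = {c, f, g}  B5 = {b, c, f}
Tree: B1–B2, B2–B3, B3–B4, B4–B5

Yes; width 2.

Every vertex of G appears in some bag (union = {a, b, c, d, e, f, g}); every edge is covered by a bag; and for each vertex v the set of bags containing v is connected in the bag tree. The decomposition is therefore valid. The largest bag has 3 vertices, so the width is 2.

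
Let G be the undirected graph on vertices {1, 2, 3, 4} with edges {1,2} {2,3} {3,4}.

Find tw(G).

1

A width-1 tree decomposition is:
Bags: B1 = {3, 4}  B2 = {2, 3}  B3 = {1, 2}
Tree: B1–B2, B2–B3
The largest bag has 2 vertices, giving width 1; this decomposition certifies tw(G) ≤ 1. Since G has at least one edge (e.g. 4–3), it is not an edgeless graph, so tw(G) ≥ 1. Therefore the treewidth is 1.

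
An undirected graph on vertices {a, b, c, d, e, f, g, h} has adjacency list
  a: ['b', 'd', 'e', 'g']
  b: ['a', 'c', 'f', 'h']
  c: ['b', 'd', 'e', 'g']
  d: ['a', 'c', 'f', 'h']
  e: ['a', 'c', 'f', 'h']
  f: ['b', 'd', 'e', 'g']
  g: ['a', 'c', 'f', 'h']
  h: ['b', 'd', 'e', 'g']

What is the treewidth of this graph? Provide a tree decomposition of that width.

Every bag has size at most 5, so the width is 5 − 1 = 4 and tw(G) ≤ 4. For the lower bound: the 5 vertex sets {a,b}, {c,e}, {d,f}, {g}, {h} are disjoint, each induces a connected subgraph, and every pair is joined by at least one edge of G. Contracting each set to a single vertex therefore yields K_{5} as a minor, and since treewidth is minor-monotone, tw(G) ≥ tw(K_{5}) = 4. Hence tw(G) = 4 exactly.

Treewidth 4.
Bags: B1 = {a, b, d, e, g}  B2 = {b, c, d, e, g}  B3 = {b, d, e, f, g}  B4 = {b, d, e, g, h}
Tree: B1–B2, B2–B3, B3–B4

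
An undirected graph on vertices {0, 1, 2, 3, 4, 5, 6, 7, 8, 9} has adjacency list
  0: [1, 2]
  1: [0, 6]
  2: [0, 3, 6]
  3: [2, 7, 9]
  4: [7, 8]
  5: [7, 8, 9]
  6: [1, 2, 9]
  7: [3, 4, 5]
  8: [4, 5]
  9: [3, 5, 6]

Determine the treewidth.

A width-2 tree decomposition is:
Bags: B1 = {4, 7, 8}  B2 = {5, 7, 8}  B3 = {3, 5, 7}  B4 = {3, 5, 9}  B5 = {2, 3, 9}  B6 = {2, 6, 9}  B7 = {0, 2, 6}  B8 = {0, 1, 6}
Tree: B1–B2, B2–B3, B3–B4, B4–B5, B5–B6, B6–B7, B7–B8
Every bag has size at most 3, so the width is 3 − 1 = 2 and tw(G) ≤ 2. The edges 4–8–5–7–4 form a cycle, so G is not a tree and its treewidth is at least 2. The upper and lower bounds meet at 2, so that is the treewidth.

2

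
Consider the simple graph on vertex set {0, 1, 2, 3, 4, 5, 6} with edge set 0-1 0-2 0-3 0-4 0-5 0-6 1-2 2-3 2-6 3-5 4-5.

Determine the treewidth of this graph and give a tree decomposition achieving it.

Treewidth 2.
One such decomposition:
Bags: B1 = {0, 3, 5}  B2 = {0, 2, 3}  B3 = {0, 4, 5}  B4 = {0, 2, 6}  B5 = {0, 1, 2}
Tree: B1–B2, B1–B3, B2–B4, B2–B5

Each bag holds 3 vertices, so the decomposition has width 2, which upper-bounds the treewidth. Conversely, {0, 1, 2} is a clique of size 3, and the vertices of any clique must share a bag in every tree decomposition; so some bag has ≥ 3 vertices and tw(G) ≥ 2. The upper and lower bounds meet at 2, so that is the treewidth.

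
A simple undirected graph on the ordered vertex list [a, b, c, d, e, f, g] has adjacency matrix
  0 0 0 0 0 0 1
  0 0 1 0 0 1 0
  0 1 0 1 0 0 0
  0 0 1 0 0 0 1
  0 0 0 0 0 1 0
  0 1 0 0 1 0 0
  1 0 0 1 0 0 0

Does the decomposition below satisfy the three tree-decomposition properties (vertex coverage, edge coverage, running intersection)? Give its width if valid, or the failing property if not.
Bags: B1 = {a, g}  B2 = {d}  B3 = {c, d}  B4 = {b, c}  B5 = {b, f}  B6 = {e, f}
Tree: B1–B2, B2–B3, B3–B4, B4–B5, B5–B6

No — edge (g,d) lies in no bag.

A tree decomposition must satisfy three properties: every vertex lies in some bag; for every edge, both endpoints lie together in some bag; and for every vertex, the bags containing it form a connected subtree. Here edge (g,d) lies in no bag, so the decomposition is invalid.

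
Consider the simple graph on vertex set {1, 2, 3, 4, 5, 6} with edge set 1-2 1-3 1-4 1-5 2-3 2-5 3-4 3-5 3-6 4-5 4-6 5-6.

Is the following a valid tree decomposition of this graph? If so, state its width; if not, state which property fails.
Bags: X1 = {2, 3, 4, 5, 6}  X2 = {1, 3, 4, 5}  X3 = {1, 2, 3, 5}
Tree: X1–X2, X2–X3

A tree decomposition must satisfy three properties: every vertex lies in some bag; for every edge, both endpoints lie together in some bag; and for every vertex, the bags containing it form a connected subtree. Here bags containing vertex 2 are not connected in the tree, so the decomposition is invalid.

No — bags containing vertex 2 are not connected in the tree.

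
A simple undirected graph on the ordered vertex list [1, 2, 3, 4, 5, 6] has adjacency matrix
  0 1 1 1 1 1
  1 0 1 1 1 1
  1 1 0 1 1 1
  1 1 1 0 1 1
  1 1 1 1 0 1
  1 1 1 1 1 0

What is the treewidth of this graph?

5

A width-5 tree decomposition is:
Bags: B1 = {1, 2, 3, 4, 5, 6}
Tree: (single bag)
A single bag containing all 6 vertices is trivially a valid decomposition of width 5. Conversely, {1, 2, 3, 4, 5, 6} is a clique of size 6, and the vertices of any clique must share a bag in every tree decomposition; so some bag has ≥ 6 vertices and tw(G) ≥ 5. Therefore the treewidth is 5.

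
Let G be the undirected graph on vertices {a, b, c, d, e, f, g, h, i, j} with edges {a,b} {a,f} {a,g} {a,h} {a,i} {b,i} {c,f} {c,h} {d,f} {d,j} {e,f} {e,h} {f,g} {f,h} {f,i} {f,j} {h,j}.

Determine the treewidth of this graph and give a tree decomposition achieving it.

Treewidth 2.
One optimal decomposition is:
Bags: B1 = {c, f, h}  B2 = {e, f, h}  B3 = {f, h, j}  B4 = {d, f, j}  B5 = {a, f, h}  B6 = {a, f, i}  B7 = {a, b, i}  B8 = {a, f, g}
Tree: B1–B2, B2–B3, B3–B4, B3–B5, B5–B6, B6–B7, B6–B8

The largest bag has 3 vertices, giving width 2; this decomposition certifies tw(G) ≤ 2. Conversely, {d, f, j} is a clique of size 3, and the vertices of any clique must share a bag in every tree decomposition; so some bag has ≥ 3 vertices and tw(G) ≥ 2. Hence tw(G) = 2 exactly.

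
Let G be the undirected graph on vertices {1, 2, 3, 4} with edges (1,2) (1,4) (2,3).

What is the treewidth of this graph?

A width-1 tree decomposition is:
Bags: B1 = {1, 4}  B2 = {1, 2}  B3 = {2, 3}
Tree: B1–B2, B2–B3
Each bag holds 2 vertices, so the decomposition has width 1, which upper-bounds the treewidth. G has an edge, so its treewidth is at least 1. The upper and lower bounds meet at 1, so that is the treewidth.

1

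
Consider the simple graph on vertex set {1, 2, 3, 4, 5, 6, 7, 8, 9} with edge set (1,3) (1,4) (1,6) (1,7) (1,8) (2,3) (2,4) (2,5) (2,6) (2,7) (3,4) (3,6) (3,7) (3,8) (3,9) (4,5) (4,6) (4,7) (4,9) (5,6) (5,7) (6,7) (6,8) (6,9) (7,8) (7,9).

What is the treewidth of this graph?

A width-4 tree decomposition is:
Bags: B1 = {2, 3, 4, 6, 7}  B2 = {1, 3, 4, 6, 7}  B3 = {3, 4, 6, 7, 9}  B4 = {1, 3, 6, 7, 8}  B5 = {2, 4, 5, 6, 7}
Tree: B1–B2, B1–B3, B2–B4, B1–B5
Every bag has size at most 5, so the width is 5 − 1 = 4 and tw(G) ≤ 4. On the other hand G contains the 5-clique {1, 3, 6, 7, 8}. A clique must lie in a single bag of any decomposition, so no decomposition can have width below 4. The upper and lower bounds meet at 4, so that is the treewidth.

4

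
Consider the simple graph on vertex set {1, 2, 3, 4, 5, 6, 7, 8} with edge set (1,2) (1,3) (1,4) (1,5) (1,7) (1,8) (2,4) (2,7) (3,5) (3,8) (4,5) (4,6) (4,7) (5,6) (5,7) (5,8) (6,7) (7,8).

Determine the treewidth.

3

A width-3 tree decomposition is:
Bags: B1 = {1, 5, 7, 8}  B2 = {1, 4, 5, 7}  B3 = {4, 5, 6, 7}  B4 = {1, 2, 4, 7}  B5 = {1, 3, 5, 8}
Tree: B1–B2, B2–B3, B2–B4, B1–B5
Each bag holds 4 vertices, so the decomposition has width 3, which upper-bounds the treewidth. For the lower bound, the 4 vertices {1, 2, 4, 7} are pairwise adjacent, and any tree decomposition puts a clique entirely inside one bag — forcing width ≥ 3. Therefore the treewidth is 3.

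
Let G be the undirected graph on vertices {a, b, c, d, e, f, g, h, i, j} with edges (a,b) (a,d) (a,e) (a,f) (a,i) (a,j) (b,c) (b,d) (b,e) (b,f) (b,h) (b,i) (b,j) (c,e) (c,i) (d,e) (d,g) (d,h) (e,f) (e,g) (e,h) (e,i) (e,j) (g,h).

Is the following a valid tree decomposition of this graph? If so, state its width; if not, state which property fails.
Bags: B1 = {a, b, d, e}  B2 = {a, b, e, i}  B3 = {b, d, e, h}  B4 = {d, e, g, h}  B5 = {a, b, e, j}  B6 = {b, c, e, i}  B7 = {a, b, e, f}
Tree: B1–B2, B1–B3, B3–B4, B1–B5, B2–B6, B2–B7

Vertex coverage: the bags together contain {a, b, c, d, e, f, g, h, i, j}, the full vertex set. Edge coverage: each edge of G has both endpoints in at least one bag. Running intersection: for every vertex, the bags containing it form a connected subtree. All three properties hold, so this is a valid tree decomposition of width max|bag| − 1 = 3, and hence tw(G) ≤ 3.

Yes; width 3.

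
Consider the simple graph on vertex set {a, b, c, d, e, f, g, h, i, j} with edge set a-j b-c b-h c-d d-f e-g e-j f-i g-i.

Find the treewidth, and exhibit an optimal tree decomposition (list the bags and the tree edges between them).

Each bag holds 2 vertices, so the decomposition has width 1, which upper-bounds the treewidth. Any graph with an edge has treewidth ≥ 1, and G has the edge a–j. Hence tw(G) = 1 exactly.

Treewidth 1.
One such decomposition:
Bags: B1 = {a, j}  B2 = {e, j}  B3 = {e, g}  B4 = {g, i}  B5 = {f, i}  B6 = {d, f}  B7 = {c, d}  B8 = {b, c}  B9 = {b, h}
Tree: B1–B2, B2–B3, B3–B4, B4–B5, B5–B6, B6–B7, B7–B8, B8–B9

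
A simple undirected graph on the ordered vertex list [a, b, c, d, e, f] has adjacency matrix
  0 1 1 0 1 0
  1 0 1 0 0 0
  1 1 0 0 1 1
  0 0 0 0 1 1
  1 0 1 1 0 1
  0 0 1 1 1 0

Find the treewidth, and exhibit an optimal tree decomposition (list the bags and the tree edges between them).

Treewidth 2.
Bags: B1 = {c, e, f}  B2 = {a, c, e}  B3 = {a, b, c}  B4 = {d, e, f}
Tree: B1–B2, B2–B3, B1–B4

Every bag has size at most 3, so the width is 3 − 1 = 2 and tw(G) ≤ 2. On the other hand G contains the 3-clique {d, e, f}. A clique must lie in a single bag of any decomposition, so no decomposition can have width below 2. Hence tw(G) = 2 exactly.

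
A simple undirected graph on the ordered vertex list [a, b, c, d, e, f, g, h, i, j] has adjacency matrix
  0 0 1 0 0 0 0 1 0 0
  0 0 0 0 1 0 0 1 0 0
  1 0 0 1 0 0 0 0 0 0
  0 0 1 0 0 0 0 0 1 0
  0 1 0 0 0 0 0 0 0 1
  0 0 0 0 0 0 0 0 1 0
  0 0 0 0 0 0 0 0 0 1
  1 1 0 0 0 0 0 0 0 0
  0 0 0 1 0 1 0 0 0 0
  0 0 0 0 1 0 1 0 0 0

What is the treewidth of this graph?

A width-1 tree decomposition is:
Bags: B1 = {f, i}  B2 = {d, i}  B3 = {c, d}  B4 = {a, c}  B5 = {a, h}  B6 = {b, h}  B7 = {b, e}  B8 = {e, j}  B9 = {g, j}
Tree: B1–B2, B2–B3, B3–B4, B4–B5, B5–B6, B6–B7, B7–B8, B8–B9
The largest bag has 2 vertices, giving width 1; this decomposition certifies tw(G) ≤ 1. Since G has at least one edge (e.g. f–i), it is not an edgeless graph, so tw(G) ≥ 1. The upper and lower bounds meet at 1, so that is the treewidth.

1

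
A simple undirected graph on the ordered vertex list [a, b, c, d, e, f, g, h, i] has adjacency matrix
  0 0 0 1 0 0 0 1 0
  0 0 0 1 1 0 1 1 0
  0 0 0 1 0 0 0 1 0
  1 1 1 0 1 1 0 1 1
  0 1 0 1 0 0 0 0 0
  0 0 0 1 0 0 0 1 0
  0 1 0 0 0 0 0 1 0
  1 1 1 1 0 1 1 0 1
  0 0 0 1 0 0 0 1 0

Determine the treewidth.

A width-2 tree decomposition is:
Bags: B1 = {b, d, e}  B2 = {b, d, h}  B3 = {c, d, h}  B4 = {d, f, h}  B5 = {b, g, h}  B6 = {d, h, i}  B7 = {a, d, h}
Tree: B1–B2, B2–B3, B3–B4, B2–B5, B2–B6, B4–B7
Each bag holds 3 vertices, so the decomposition has width 2, which upper-bounds the treewidth. On the other hand G contains the 3-clique {b, d, e}. A clique must lie in a single bag of any decomposition, so no decomposition can have width below 2. Combining the bounds, tw(G) = 2.

2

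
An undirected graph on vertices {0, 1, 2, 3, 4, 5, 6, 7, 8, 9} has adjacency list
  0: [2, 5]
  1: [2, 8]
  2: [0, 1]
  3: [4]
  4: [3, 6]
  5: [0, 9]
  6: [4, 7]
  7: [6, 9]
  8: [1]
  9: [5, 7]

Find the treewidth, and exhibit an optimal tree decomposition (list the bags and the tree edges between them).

Treewidth 1.
One such decomposition:
Bags: B1 = {3, 4}  B2 = {4, 6}  B3 = {6, 7}  B4 = {7, 9}  B5 = {5, 9}  B6 = {0, 5}  B7 = {0, 2}  B8 = {1, 2}  B9 = {1, 8}
Tree: B1–B2, B2–B3, B3–B4, B4–B5, B5–B6, B6–B7, B7–B8, B8–B9

Each bag holds 2 vertices, so the decomposition has width 1, which upper-bounds the treewidth. G has an edge, so its treewidth is at least 1. Combining the bounds, tw(G) = 1.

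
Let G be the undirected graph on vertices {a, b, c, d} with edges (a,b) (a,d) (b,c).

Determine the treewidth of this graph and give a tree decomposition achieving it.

Every bag has size at most 2, so the width is 2 − 1 = 1 and tw(G) ≤ 1. Any graph with an edge has treewidth ≥ 1, and G has the edge c–b. Hence tw(G) = 1 exactly.

Treewidth 1.
Bags: B1 = {b, c}  B2 = {a, b}  B3 = {a, d}
Tree: B1–B2, B2–B3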